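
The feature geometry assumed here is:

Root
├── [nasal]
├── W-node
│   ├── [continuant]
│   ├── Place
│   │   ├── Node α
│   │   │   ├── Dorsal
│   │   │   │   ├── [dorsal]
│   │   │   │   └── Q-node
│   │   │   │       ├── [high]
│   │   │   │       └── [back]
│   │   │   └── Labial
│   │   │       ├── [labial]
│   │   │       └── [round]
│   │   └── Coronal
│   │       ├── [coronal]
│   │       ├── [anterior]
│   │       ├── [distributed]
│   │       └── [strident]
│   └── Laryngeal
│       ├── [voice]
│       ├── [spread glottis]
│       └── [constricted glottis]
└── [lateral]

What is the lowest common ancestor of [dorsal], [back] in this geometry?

Dorsal

[dorsal] lies under Dorsal (below W-node).
[back] lies under Q-node (below W-node).
These paths first converge at Dorsal; no daughter of Dorsal dominates all 2 features, so Dorsal is the minimal constituent.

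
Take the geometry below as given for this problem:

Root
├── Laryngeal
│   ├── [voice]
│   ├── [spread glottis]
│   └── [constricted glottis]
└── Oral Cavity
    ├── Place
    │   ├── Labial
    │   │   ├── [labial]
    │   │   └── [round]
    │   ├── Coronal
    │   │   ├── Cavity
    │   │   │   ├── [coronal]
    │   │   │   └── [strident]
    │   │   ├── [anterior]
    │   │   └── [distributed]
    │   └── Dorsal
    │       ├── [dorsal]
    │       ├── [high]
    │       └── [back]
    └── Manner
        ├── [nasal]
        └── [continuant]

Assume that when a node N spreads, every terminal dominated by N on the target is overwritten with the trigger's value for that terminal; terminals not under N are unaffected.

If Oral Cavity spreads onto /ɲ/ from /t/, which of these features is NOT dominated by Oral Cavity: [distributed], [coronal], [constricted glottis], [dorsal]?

[constricted glottis]

Under this geometry, Oral Cavity contains [labial], [round], [coronal], [strident], [anterior], [distributed], [dorsal], [high], [back], [nasal], [continuant].
Of the listed options, [coronal], [dorsal], [distributed] are among these and would be overwritten by spreading Oral Cavity.
But [constricted glottis] is a dependent of Laryngeal, outside Oral Cavity; it is therefore untouched by the spreading.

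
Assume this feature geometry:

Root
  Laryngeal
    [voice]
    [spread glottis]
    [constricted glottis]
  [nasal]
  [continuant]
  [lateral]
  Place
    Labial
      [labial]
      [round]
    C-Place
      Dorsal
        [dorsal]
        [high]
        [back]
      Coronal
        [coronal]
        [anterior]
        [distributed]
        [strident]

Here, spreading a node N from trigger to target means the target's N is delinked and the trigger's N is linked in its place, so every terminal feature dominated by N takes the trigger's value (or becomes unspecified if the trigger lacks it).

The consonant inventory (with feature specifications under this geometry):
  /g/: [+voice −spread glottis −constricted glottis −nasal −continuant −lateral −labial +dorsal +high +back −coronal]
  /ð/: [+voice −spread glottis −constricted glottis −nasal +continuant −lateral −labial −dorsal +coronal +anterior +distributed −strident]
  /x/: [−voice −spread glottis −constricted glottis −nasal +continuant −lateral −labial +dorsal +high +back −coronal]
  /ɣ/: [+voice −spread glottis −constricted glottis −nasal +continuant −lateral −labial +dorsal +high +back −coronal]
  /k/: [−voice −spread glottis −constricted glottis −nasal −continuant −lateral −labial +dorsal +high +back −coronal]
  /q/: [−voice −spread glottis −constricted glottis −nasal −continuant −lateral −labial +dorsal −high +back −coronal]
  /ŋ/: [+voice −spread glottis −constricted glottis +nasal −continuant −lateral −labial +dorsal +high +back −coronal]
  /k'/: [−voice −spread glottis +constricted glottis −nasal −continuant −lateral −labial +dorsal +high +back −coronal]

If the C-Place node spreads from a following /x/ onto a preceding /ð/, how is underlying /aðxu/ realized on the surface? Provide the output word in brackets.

C-Place immediately or transitively dominates [dorsal], [high], [back], [coronal], [anterior], [distributed], [strident].
After delinking /ð/'s C-Place and linking /x/'s, the affected terminals become [+dorsal], [+high], [+back], [−coronal]; [voice], [spread glottis], [constricted glottis], … (outside C-Place) are retained from /ð/.
Among the inventory, only /ɣ/ has exactly this specification, giving the surface form [aɣxu].

[aɣxu]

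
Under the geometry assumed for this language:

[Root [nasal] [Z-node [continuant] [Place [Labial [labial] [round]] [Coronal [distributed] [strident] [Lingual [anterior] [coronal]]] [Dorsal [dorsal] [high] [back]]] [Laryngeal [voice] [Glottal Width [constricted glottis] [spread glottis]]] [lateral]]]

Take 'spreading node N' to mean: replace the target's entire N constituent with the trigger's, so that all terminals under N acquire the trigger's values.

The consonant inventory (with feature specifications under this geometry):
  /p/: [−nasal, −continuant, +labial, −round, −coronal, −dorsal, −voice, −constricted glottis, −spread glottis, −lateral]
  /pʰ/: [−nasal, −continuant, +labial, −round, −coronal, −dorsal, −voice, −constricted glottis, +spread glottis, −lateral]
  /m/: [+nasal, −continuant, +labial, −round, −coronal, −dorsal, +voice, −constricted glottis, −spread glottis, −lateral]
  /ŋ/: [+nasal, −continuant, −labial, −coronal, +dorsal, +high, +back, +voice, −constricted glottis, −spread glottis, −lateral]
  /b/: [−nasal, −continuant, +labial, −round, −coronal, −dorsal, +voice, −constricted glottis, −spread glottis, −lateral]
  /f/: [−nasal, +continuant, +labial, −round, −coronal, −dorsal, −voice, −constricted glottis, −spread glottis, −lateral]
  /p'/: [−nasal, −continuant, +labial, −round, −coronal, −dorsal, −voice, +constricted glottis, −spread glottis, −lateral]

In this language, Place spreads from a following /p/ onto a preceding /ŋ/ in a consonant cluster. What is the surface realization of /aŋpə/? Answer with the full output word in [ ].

Place immediately or transitively dominates [labial], [round], [distributed], [strident], [anterior], [coronal], [dorsal], [high], [back].
After delinking /ŋ/'s Place and linking /p/'s, the affected terminals become [+labial], [−round], [−coronal], [−dorsal]; [nasal], [continuant], [voice], … (outside Place) are retained from /ŋ/.
Among the inventory, only /m/ has exactly this specification, giving the surface form [ampə].

[ampə]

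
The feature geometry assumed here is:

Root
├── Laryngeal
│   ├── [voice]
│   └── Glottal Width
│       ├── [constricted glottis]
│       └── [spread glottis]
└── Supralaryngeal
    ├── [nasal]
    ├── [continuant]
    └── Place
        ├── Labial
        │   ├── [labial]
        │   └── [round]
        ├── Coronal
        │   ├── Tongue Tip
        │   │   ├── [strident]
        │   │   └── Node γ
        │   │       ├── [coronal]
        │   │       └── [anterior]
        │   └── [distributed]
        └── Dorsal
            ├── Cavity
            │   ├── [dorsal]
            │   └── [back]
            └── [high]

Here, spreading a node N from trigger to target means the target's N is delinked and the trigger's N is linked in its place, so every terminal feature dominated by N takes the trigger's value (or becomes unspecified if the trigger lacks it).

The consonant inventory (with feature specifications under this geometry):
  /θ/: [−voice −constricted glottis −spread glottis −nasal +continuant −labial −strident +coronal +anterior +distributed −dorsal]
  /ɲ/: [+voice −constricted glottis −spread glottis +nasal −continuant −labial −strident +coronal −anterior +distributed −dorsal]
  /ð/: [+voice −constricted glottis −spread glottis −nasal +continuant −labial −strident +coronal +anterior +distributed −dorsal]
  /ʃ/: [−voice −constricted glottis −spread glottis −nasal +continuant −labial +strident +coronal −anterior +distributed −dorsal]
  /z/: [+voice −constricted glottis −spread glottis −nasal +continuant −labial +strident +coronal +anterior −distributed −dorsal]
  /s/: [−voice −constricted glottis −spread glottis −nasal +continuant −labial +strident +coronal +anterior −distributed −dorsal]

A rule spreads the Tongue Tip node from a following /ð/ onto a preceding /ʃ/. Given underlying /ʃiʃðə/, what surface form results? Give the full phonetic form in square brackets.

Terminals under Tongue Tip in this geometry: [strident], [coronal], [anterior].
The target acquires /ð/'s values for everything under Tongue Tip — [−strident], [+coronal], [+anterior] — while keeping its own [voice], [constricted glottis], [spread glottis], ….
Among the inventory, only /θ/ has exactly this specification, giving the surface form [ʃiθðə].

[ʃiθðə]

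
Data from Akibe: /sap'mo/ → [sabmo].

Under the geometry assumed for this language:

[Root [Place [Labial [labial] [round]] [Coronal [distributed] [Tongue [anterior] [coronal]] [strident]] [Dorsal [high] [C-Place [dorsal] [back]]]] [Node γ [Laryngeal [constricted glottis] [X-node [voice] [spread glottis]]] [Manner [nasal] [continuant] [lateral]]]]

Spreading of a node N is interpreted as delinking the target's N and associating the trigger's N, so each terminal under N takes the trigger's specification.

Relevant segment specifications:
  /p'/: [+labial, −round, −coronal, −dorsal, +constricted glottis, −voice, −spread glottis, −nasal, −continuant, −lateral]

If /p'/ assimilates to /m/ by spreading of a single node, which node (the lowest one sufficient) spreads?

Laryngeal

The alternation /p'/ → [b] changes [voice], [constricted glottis] and nothing else.
These terminals are all dominated by Laryngeal, and no proper subconstituent of Laryngeal covers them all; Laryngeal is their lowest common ancestor.
Delinking /p'/'s Laryngeal and associating /m/'s Laryngeal gives precisely the feature bundle of [b].
[nasal] — on which /m/ differs from /p'/ — is unchanged, so neither Node γ nor anything higher can have spread; the constituent is no larger than Laryngeal.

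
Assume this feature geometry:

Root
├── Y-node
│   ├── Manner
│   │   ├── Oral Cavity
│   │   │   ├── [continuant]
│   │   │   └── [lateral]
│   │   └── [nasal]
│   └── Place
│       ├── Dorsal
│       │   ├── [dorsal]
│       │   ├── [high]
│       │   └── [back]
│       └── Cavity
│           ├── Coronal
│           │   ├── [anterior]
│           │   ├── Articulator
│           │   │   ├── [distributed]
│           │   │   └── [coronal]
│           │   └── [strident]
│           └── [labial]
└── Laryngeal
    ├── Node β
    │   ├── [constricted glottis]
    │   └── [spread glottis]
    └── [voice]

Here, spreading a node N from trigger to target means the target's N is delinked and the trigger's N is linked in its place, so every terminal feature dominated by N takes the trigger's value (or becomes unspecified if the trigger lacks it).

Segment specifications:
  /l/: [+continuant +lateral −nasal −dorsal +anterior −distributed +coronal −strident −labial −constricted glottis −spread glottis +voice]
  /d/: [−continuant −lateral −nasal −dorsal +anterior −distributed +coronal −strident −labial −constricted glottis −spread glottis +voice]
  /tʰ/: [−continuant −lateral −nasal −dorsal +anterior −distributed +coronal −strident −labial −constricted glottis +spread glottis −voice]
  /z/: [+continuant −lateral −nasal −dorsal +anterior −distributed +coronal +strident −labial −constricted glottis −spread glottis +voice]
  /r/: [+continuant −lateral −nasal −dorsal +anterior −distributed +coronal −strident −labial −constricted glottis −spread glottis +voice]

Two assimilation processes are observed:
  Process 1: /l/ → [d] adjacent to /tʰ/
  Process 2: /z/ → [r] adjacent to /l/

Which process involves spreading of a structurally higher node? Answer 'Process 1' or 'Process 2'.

Process 1

Process 1 alters [continuant], [lateral]; the lowest common ancestor is Oral Cavity (depth 3 from Root).
Process 2: the feature that changes is [strident]; the minimal node is [strident] (depth 5).
Depth 3 < depth 5; Process 1 involves the structurally higher constituent Oral Cavity.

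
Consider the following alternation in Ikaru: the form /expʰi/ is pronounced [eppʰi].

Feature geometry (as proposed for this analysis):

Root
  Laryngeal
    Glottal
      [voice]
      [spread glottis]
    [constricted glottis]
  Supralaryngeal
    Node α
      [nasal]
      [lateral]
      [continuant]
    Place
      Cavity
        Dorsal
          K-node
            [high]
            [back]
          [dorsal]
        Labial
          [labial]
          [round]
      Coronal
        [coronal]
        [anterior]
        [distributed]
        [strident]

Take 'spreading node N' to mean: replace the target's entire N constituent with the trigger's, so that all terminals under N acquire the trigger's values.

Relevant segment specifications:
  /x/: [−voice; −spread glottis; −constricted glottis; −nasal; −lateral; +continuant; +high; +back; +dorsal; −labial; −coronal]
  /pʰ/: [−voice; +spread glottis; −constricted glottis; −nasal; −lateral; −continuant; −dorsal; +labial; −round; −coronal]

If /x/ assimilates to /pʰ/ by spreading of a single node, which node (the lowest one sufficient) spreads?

/x/ and [p] differ in [continuant], [labial], [round], [dorsal], [high], [back]; every other specified feature is identical.
Tracing each changed feature up the tree, the paths first meet at Supralaryngeal; any lower node misses at least one of them.
If Supralaryngeal spreads, every terminal under it takes /pʰ/'s value, producing [p] as observed.
Since [spread glottis] is preserved even though /pʰ/ disagrees there, no node above Supralaryngeal spread.

Supralaryngeal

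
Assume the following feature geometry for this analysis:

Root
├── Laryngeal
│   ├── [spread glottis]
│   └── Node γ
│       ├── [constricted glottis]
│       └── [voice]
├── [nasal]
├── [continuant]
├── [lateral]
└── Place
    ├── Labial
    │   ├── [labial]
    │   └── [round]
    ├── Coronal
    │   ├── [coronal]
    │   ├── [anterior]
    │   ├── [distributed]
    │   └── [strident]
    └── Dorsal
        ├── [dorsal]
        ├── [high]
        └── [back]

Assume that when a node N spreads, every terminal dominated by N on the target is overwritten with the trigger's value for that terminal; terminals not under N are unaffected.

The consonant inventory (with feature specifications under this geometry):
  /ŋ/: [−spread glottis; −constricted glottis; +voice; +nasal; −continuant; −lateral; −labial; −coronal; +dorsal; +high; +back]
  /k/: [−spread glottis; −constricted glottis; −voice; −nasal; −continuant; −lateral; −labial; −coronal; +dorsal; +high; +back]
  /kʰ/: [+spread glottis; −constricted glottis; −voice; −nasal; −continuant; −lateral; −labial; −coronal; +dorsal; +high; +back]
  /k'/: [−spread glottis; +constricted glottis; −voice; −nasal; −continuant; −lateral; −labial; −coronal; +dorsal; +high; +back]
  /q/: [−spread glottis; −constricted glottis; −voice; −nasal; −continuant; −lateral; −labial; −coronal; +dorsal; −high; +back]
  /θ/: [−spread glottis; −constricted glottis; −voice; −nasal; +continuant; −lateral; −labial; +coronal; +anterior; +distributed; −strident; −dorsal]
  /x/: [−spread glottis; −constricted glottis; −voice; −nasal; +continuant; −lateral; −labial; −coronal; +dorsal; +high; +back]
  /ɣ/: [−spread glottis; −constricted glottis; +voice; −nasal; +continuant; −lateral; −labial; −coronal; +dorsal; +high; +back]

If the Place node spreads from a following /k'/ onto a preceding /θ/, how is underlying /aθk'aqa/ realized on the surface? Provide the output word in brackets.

Place immediately or transitively dominates [labial], [round], [coronal], [anterior], [distributed], [strident], [dorsal], [high], [back].
After delinking /θ/'s Place and linking /k'/'s, the affected terminals become [−labial], [−coronal], [+dorsal], [+high], [+back]; [spread glottis], [constricted glottis], [voice], … (outside Place) are retained from /θ/.
This feature bundle is that of [x], so /aθk'aqa/ surfaces as [axk'aqa].

[axk'aqa]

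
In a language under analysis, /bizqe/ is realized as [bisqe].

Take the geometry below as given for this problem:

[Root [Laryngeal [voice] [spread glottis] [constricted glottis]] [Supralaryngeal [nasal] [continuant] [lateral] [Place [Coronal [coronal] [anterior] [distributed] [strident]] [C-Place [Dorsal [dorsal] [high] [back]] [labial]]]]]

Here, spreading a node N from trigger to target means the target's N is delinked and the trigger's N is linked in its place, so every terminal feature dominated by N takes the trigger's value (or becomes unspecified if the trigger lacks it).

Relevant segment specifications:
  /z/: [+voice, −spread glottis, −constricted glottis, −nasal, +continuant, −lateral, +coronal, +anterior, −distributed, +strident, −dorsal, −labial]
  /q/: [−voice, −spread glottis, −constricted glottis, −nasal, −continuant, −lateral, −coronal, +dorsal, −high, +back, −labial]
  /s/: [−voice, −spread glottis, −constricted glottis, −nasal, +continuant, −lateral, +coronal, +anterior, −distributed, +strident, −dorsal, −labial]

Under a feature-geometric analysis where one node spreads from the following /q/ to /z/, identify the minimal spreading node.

/z/ and [s] differ in [voice]; every other specified feature is identical.
With a single altered terminal, the smallest constituent that could spread is that terminal — [voice].
[dorsal], [continuant] stay as in /z/ although /q/ differs there, so no node dominating them spread; among the remaining candidates [voice] is the lowest that derives the output.

[voice]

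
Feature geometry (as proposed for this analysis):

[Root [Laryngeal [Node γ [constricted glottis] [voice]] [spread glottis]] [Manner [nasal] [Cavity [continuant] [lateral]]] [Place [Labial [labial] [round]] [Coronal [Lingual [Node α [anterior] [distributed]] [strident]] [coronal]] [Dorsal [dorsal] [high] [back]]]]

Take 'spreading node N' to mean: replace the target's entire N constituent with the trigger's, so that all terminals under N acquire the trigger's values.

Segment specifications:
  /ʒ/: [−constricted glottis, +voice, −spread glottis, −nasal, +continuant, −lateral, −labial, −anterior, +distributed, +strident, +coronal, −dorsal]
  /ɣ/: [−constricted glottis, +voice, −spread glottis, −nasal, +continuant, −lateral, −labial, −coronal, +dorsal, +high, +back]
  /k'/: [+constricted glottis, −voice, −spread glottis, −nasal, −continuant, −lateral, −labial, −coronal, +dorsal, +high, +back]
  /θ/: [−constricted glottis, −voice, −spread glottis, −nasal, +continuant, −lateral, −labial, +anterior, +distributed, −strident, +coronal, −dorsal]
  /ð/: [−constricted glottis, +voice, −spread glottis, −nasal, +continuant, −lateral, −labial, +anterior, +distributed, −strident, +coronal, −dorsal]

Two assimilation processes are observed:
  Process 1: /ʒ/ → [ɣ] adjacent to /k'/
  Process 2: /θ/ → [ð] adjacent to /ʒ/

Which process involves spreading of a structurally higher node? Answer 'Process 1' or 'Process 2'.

Process 1

Process 1 alters [coronal], [anterior], [distributed], [strident], [dorsal], [high], [back]; the lowest common ancestor is Place (depth 1 from Root).
In Process 2, [voice] changes, so the minimal spreading node is [voice] at depth 3.
Place (depth 1) sits above [voice] (depth 3), making Process 1 the one with the higher spreading node.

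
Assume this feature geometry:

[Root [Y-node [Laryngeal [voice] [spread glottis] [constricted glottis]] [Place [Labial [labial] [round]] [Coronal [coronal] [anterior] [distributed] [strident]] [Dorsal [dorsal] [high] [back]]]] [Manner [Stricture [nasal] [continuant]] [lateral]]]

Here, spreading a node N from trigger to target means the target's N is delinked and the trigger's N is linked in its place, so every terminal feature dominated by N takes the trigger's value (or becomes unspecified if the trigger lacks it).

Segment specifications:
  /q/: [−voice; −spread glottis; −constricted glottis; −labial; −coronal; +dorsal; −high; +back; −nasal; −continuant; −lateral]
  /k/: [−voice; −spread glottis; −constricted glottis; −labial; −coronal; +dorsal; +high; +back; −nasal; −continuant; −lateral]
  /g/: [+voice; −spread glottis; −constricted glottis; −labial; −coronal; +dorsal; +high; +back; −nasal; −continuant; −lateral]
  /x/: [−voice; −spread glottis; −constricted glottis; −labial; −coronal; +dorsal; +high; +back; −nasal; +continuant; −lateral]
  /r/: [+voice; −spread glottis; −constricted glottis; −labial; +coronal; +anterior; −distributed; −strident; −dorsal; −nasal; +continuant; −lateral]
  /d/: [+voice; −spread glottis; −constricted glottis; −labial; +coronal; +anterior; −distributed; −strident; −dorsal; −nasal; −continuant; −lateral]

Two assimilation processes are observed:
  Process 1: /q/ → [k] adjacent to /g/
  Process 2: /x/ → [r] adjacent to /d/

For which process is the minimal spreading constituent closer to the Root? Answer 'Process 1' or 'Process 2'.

Process 1: the feature that changes is [high]; the minimal node is [high] (depth 4).
Process 2: the features that change are [voice], [coronal], [anterior], [distributed], [strident], [dorsal], [high], [back]; the minimal node is Y-node (depth 1).
Y-node (depth 1) sits above [high] (depth 4), making Process 2 the one with the higher spreading node.

Process 2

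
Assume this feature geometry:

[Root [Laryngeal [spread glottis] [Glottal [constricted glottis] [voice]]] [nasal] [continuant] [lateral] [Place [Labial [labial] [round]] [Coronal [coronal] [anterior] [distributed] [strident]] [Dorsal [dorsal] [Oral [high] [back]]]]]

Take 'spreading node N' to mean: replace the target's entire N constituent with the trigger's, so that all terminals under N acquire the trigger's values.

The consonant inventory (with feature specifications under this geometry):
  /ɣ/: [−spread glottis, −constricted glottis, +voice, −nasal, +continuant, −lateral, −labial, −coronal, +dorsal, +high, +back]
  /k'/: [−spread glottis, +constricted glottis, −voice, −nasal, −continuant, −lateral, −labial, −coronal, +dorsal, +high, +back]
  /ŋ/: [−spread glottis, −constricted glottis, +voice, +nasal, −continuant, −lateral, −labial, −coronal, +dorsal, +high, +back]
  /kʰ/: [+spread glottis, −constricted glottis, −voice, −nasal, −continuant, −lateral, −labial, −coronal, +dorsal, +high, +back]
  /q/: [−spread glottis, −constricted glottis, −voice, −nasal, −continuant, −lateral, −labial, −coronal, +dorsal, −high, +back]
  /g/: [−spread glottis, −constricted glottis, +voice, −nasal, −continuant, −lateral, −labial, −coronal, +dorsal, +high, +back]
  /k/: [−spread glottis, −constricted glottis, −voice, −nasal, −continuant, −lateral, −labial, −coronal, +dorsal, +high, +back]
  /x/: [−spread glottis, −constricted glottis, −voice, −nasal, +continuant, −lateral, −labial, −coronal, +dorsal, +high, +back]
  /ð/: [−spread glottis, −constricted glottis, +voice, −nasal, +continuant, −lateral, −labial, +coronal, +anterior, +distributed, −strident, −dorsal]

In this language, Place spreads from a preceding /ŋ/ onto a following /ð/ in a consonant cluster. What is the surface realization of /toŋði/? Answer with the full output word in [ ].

The Place node dominates the terminals [labial], [round], [coronal], [anterior], [distributed], [strident], [dorsal], [high], [back].
Spreading Place from /ŋ/ onto /ð/ replaces those values with /ŋ/'s: [−labial], [−coronal], [+dorsal], [+high], [+back]. Features outside Place ([spread glottis], [constricted glottis], [voice], …) stay as in /ð/.
This feature bundle is that of [ɣ], so /toŋði/ surfaces as [toŋɣi].

[toŋɣi]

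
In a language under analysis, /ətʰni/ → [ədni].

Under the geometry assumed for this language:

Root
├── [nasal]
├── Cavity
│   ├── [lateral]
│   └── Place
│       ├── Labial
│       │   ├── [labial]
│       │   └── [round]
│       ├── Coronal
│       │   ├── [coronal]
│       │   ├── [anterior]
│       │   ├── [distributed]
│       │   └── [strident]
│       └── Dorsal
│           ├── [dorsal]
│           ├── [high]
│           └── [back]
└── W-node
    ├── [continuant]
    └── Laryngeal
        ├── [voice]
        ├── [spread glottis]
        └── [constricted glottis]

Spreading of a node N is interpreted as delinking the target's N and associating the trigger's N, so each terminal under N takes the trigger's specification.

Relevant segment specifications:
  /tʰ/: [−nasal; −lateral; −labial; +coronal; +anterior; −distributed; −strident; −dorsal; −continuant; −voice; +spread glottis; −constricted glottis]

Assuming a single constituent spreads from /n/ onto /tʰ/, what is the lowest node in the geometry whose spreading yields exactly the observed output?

Laryngeal

Comparing /tʰ/ with its surface form [d], the features that change are [voice], [spread glottis].
These terminals are all dominated by Laryngeal, and no proper subconstituent of Laryngeal covers them all; Laryngeal is their lowest common ancestor.
Spreading Laryngeal from /n/ overwrites each of those terminals with /n/'s values, yielding exactly [d].
[nasal], a feature on which the two segments disagree outside Laryngeal, is unchanged — nothing dominating it spread, and Laryngeal is the minimal sufficient constituent.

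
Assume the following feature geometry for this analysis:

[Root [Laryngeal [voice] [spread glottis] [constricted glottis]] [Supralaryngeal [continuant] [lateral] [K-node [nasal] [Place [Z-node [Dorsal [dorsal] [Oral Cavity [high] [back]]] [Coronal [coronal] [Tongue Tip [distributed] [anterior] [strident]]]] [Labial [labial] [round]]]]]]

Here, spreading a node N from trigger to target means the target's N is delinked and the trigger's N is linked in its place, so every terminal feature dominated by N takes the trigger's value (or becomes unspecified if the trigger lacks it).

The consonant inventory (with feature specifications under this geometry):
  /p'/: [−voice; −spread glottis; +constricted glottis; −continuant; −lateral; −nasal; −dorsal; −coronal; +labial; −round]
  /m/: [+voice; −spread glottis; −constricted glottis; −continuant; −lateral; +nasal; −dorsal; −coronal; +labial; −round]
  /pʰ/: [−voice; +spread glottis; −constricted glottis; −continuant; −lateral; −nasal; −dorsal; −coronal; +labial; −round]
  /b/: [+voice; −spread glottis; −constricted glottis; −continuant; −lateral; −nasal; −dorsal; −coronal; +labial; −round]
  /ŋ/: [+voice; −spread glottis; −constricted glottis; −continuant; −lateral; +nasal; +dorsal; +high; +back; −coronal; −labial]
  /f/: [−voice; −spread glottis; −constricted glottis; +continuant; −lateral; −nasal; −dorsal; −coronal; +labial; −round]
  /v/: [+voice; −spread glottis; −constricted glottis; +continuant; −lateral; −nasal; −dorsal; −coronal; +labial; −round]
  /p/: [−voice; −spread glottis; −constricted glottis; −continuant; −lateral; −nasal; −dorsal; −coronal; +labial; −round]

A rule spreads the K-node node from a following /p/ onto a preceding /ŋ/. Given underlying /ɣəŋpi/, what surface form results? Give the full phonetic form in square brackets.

K-node immediately or transitively dominates [nasal], [dorsal], [high], [back], [coronal], [distributed], [anterior], [strident], [labial], [round].
Spreading K-node from /p/ onto /ŋ/ replaces those values with /p/'s: [−nasal], [−dorsal], [−coronal], [+labial], [−round]. Features outside K-node ([voice], [spread glottis], [constricted glottis], …) stay as in /ŋ/.
The resulting bundle matches /b/ in the inventory; substituting it for /ŋ/ gives [ɣəbpi].

[ɣəbpi]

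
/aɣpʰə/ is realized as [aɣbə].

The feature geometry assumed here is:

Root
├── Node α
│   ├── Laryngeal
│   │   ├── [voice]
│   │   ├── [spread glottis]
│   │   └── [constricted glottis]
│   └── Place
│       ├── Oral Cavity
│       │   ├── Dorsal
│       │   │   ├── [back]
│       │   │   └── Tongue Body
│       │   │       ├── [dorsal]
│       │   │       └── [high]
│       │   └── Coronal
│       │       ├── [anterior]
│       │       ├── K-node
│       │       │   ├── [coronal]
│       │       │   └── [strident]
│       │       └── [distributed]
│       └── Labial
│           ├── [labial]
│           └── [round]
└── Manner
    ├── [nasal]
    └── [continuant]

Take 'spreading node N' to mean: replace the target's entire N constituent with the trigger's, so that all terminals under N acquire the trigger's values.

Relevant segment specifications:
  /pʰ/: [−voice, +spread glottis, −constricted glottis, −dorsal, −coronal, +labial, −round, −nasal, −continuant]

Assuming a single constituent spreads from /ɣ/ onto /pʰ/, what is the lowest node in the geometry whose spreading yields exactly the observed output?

The alternation /pʰ/ → [b] changes [voice], [spread glottis] and nothing else.
The smallest constituent containing every changed terminal is Laryngeal — each of its daughters lacks at least one of the affected features.
If Laryngeal spreads, every terminal under it takes /ɣ/'s value, producing [b] as observed.
Had Node α or a higher node spread, [dorsal], [labial] would have taken /ɣ/'s values; they stay as in /pʰ/, confirming the spreading constituent is exactly Laryngeal.

Laryngeal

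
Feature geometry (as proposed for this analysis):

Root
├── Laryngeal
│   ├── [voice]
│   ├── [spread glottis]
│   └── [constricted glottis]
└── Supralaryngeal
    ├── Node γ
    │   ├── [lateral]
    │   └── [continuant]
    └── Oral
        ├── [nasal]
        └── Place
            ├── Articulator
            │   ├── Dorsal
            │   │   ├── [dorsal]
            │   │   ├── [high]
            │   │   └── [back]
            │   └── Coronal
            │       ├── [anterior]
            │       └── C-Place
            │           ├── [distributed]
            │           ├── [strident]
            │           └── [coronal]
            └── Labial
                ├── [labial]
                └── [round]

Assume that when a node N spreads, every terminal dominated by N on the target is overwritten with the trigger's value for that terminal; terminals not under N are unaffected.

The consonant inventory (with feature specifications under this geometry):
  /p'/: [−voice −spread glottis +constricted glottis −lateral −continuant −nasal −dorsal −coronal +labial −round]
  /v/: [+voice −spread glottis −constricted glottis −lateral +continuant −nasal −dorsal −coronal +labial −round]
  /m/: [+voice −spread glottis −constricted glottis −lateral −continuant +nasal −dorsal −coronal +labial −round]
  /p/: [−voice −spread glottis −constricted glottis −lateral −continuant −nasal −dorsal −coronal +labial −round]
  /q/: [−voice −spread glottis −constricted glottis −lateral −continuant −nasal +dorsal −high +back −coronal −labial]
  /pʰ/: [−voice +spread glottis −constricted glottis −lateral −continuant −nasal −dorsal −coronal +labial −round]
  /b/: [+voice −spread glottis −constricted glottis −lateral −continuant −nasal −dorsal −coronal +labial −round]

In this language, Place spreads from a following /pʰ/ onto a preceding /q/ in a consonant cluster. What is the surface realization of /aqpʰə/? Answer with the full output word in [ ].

The Place node dominates the terminals [dorsal], [high], [back], [anterior], [distributed], [strident], [coronal], [labial], [round].
The target acquires /pʰ/'s values for everything under Place — [−dorsal], [−coronal], [+labial], [−round] — while keeping its own [voice], [spread glottis], [constricted glottis], ….
This feature bundle is that of [p], so /aqpʰə/ surfaces as [appʰə].

[appʰə]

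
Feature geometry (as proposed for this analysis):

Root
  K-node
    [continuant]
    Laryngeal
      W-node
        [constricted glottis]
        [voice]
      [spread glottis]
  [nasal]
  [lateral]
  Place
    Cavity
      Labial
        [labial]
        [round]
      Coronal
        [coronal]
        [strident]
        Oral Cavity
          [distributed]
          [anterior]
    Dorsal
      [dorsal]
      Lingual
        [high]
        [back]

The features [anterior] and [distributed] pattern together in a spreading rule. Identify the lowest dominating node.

Oral Cavity

[anterior]: Root / Place / Cavity / Coronal / Oral Cavity / [anterior].
[distributed]: Root / Place / Cavity / Coronal / Oral Cavity / [distributed].
The listed terminals split across distinct daughters of Oral Cavity, so Oral Cavity itself is the smallest node containing them all.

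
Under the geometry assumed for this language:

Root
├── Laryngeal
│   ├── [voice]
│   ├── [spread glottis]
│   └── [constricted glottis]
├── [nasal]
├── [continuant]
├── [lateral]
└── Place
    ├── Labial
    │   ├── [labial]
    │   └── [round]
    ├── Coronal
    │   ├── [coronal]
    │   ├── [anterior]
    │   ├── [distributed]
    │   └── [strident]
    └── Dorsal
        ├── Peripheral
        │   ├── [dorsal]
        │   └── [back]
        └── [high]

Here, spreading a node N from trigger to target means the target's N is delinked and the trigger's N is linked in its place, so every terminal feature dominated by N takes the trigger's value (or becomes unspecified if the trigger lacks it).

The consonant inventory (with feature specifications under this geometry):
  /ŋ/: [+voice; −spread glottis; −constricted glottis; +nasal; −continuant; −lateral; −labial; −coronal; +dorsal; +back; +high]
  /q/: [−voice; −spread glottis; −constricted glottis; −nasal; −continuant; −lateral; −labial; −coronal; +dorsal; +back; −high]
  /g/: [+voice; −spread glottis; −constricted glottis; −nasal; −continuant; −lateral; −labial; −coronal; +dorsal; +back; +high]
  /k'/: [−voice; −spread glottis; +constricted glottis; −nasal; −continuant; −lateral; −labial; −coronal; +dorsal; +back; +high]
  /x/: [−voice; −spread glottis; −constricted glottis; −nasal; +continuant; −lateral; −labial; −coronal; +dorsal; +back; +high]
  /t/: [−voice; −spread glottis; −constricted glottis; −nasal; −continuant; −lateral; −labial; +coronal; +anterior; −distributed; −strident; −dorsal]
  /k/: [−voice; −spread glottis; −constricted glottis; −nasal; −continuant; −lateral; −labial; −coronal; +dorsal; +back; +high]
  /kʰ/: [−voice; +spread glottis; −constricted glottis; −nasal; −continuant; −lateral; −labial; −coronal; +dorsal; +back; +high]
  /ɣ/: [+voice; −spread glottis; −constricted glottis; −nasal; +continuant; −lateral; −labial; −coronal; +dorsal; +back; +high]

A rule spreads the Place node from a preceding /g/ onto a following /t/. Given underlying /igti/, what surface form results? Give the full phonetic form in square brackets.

[igki]

Place immediately or transitively dominates [labial], [round], [coronal], [anterior], [distributed], [strident], [dorsal], [back], [high].
After delinking /t/'s Place and linking /g/'s, the affected terminals become [−labial], [−coronal], [+dorsal], [+back], [+high]; [voice], [spread glottis], [constricted glottis], … (outside Place) are retained from /t/.
Among the inventory, only /k/ has exactly this specification, giving the surface form [igki].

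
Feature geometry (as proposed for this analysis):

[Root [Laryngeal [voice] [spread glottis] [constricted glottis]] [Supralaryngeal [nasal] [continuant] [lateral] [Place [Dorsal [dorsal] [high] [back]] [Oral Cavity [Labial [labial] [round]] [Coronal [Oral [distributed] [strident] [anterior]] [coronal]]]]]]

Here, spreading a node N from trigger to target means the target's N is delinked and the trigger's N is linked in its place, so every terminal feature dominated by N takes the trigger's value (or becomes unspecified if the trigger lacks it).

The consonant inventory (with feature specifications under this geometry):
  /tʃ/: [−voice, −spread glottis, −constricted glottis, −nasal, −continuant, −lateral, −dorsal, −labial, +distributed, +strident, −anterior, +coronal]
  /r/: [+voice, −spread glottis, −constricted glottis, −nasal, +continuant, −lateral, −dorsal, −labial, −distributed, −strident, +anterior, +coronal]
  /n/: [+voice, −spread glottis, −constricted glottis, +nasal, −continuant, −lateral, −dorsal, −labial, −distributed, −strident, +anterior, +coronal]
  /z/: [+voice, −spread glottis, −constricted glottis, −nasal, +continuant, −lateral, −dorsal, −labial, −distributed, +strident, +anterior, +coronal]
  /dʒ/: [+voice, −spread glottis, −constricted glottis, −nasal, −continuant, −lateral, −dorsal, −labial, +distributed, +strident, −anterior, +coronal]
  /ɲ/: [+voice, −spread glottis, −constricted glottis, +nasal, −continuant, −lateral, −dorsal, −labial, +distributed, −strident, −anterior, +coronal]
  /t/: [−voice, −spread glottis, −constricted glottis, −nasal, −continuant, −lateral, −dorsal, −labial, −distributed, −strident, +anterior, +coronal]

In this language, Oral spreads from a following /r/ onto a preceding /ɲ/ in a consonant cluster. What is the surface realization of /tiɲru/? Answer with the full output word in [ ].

Oral immediately or transitively dominates [distributed], [strident], [anterior].
Spreading Oral from /r/ onto /ɲ/ replaces those values with /r/'s: [−distributed], [−strident], [+anterior]. Features outside Oral ([voice], [spread glottis], [constricted glottis], …) stay as in /ɲ/.
The resulting bundle matches /n/ in the inventory; substituting it for /ɲ/ gives [tinru].

[tinru]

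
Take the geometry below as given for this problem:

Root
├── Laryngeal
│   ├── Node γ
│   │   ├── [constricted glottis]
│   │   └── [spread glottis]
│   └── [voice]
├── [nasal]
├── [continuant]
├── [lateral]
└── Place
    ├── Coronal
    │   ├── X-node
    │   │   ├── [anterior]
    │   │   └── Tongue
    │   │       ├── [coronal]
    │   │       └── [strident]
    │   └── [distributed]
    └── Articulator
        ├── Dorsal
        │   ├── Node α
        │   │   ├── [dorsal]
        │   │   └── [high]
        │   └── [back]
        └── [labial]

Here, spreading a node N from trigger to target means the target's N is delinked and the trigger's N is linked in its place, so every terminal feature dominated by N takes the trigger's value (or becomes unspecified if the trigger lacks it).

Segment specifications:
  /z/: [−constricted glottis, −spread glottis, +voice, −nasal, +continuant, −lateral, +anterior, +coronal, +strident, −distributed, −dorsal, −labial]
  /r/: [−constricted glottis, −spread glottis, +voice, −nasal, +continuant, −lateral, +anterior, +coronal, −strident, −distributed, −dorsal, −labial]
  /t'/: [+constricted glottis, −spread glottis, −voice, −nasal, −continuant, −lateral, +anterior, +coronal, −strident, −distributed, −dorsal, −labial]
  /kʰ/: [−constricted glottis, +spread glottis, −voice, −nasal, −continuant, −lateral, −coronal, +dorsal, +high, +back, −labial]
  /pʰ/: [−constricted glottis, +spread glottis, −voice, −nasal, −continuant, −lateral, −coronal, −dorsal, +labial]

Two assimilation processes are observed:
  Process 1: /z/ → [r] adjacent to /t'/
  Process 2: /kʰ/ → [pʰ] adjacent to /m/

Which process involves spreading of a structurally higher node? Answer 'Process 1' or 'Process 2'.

In Process 1, [strident] changes, so the minimal spreading node is [strident] at depth 5.
Process 2: the features that change are [labial], [dorsal], [high], [back]; the minimal node is Articulator (depth 2).
Articulator is closer to Root than [strident], so Process 2 spreads the higher node.

Process 2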